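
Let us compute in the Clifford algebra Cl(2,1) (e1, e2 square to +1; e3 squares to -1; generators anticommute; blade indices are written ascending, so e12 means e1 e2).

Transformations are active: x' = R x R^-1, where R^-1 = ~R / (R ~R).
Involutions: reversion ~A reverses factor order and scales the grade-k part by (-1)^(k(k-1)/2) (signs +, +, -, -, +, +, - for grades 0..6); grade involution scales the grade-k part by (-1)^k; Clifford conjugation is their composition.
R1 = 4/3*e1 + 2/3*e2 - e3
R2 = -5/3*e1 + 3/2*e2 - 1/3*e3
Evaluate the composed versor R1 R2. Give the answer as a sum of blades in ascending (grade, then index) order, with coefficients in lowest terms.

Distribute over the terms of R1 (each basis-blade product reordered to ascending indices, repeated generators contracted through their squares):
(4/3*e1) R2 = -20/9 + 2*e12 - 4/9*e13
(2/3*e2) R2 = 1 + 10/9*e12 - 2/9*e23
(-e3) R2 = -1/3 - 5/3*e13 + 3/2*e23
Summing the partial products and collecting blades:
Answer: -14/9 + 28/9*e12 - 19/9*e13 + 23/18*e23


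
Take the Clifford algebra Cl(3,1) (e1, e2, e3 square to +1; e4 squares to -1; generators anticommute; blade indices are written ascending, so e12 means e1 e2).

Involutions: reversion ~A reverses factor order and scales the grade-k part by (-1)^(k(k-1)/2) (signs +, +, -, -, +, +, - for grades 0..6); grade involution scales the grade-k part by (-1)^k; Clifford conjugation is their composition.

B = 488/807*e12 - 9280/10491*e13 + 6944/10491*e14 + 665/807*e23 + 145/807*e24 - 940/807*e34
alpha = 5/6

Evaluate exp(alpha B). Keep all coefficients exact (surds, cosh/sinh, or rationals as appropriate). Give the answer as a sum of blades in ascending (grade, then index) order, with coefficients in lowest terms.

B^2 term by term: the squares give (488/807)^2*(e12)^2 + (-9280/10491)^2*(e13)^2 + (6944/10491)^2*(e14)^2 + (665/807)^2*(e23)^2 + (145/807)^2*(e24)^2 + (-940/807)^2*(e34)^2 = 238144/651249*(-1) + 86118400/110061081*(-1) + 48219136/110061081*(+1) + 442225/651249*(-1) + 21025/651249*(+1) + 883600/651249*(+1) = 0 (each basis 2-blade squares to minus the product of its generators' squares); cross terms between blades sharing an index anticommute and cancel; the commuting (index-disjoint) pairs give grade-4 terms 2*c*c'*(blade product), which cancel blade by blade — e1234: -917440/651249 + 2691200/8466237 + 9235520/8466237 = 0 — confirming B is simple. So B^2 = 0.
B^2 = 0, hence only two terms survive: exp(alpha B) = 1 + alpha B (parabolic case).
Answer: 1 + 1220/2421*e12 - 23200/31473*e13 + 17360/31473*e14 + 3325/4842*e23 + 725/4842*e24 - 2350/2421*e34


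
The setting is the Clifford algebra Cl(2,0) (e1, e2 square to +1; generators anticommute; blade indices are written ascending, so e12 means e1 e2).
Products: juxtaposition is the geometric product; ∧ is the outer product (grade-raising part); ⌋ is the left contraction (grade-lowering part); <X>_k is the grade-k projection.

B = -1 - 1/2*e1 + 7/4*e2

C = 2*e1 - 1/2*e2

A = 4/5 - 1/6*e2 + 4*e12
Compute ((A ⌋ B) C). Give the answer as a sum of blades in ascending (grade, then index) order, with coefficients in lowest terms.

step 1: -131/120 - 2/5*e1 + 7/5*e2
step 2: -3/2 - 131/60*e1 + 131/240*e2 - 13/5*e12
Answer: -3/2 - 131/60*e1 + 131/240*e2 - 13/5*e12


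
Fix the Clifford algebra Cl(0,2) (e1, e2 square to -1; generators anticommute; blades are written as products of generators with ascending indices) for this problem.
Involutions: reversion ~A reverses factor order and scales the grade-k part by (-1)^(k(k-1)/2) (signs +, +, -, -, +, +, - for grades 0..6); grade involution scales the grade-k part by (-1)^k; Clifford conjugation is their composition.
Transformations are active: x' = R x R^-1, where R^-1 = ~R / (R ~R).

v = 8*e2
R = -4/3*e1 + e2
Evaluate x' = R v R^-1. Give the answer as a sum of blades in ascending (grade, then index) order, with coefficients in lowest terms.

~R = -4/3*e1 + e2, and R ~R = -25/9, so R^-1 = ~R / (-25/9).
R v = -8 - 32/3*e1 e2
Answer: -192/25*e1 - 56/25*e2


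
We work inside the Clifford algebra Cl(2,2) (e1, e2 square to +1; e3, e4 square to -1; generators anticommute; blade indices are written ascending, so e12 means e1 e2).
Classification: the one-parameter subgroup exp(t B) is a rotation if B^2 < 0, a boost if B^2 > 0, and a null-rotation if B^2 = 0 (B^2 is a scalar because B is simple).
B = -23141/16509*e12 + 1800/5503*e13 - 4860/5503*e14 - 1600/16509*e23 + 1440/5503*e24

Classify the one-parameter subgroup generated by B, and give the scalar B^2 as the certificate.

B^2 term by term: the squares give (-23141/16509)^2*(e12)^2 + (1800/5503)^2*(e13)^2 + (-4860/5503)^2*(e14)^2 + (-1600/16509)^2*(e23)^2 + (1440/5503)^2*(e24)^2 = 535505881/272547081*(-1) + 3240000/30283009*(+1) + 23619600/30283009*(+1) + 2560000/272547081*(+1) + 2073600/30283009*(+1) = -1 (each basis 2-blade squares to minus the product of its generators' squares); cross terms between blades sharing an index anticommute and cancel; the commuting (index-disjoint) pairs give grade-4 terms 2*c*c'*(blade product), which cancel blade by blade — e1234: -5184000/30283009 + 5184000/30283009 = 0 — confirming B is simple. So B^2 = -1.
Answer: rotation, certificate B^2 = -1. One invariant decides it: the square -1 survives every conjugation, and its sign is exactly the classification.


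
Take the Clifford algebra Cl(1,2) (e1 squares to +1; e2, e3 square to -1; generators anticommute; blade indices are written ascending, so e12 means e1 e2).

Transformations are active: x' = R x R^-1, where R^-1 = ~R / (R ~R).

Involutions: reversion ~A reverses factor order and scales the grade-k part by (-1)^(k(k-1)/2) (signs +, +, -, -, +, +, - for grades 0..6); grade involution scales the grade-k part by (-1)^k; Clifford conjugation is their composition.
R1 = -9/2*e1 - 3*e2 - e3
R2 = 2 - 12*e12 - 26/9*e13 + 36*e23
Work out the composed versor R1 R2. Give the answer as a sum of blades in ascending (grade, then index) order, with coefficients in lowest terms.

Distribute over the terms of R1 (each basis-blade product reordered to ascending indices, repeated generators contracted through their squares):
(-9/2*e1) R2 = -9*e1 + 54*e2 + 13*e3 - 162*e123
(-3*e2) R2 = 36*e1 - 6*e2 + 108*e3 - 26/3*e123
(-e3) R2 = 26/9*e1 - 36*e2 - 2*e3 + 12*e123
Summing the partial products and collecting blades:
Answer: 269/9*e1 + 12*e2 + 119*e3 - 476/3*e123


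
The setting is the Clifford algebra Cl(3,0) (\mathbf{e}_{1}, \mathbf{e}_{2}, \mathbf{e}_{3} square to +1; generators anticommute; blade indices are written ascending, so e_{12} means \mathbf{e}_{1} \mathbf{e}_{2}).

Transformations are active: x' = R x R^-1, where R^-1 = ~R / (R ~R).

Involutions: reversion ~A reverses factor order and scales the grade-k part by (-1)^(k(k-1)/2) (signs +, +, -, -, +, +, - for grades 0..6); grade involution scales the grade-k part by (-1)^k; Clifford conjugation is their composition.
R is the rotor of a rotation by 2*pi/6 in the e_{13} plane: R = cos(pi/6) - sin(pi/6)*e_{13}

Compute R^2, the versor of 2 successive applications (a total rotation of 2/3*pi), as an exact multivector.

The rotor phase is half the rotation angle and phases add under composition, so 2 steps in the e_{13} plane accumulate phase 2*(pi/6) = \frac{\pi}{3}: R^2 = cos(\frac{\pi}{3}) - sin(\frac{\pi}{3})*e_{13}.
cos(\frac{\pi}{3}) = \frac{1}{2} and sin(\frac{\pi}{3}) = \frac{\sqrt{3}}{2}, so R^2 = \frac{1}{2} - \frac{\sqrt{3}}{2} e_{13}. The net rotation is 2/3*pi; the rotor keeps the half-angle phase exactly.
Answer: \frac{1}{2} - \frac{\sqrt{3}}{2} e_{13}


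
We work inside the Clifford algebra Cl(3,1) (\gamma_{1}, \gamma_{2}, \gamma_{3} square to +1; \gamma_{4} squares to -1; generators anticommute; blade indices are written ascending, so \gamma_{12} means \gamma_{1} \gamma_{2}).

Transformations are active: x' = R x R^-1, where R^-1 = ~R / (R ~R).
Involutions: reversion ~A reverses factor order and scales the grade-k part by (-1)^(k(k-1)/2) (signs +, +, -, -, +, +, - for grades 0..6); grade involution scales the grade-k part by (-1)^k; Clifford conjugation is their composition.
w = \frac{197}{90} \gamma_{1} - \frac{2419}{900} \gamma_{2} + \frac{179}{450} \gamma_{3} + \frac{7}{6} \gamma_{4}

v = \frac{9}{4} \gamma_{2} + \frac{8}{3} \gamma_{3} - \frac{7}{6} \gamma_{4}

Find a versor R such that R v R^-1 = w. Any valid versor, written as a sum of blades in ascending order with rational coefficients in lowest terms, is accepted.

Sketch: the shared square \frac{173}{16} makes R = v + w = \frac{197}{90} \gamma_{1} - \frac{197}{450} \gamma_{2} + \frac{1379}{450} \gamma_{3} the natural versor; its sandwich fixes that direction, negates (v - w)/2, and sends v to w.
Answer: \frac{197}{90} \gamma_{1} - \frac{197}{450} \gamma_{2} + \frac{1379}{450} \gamma_{3}


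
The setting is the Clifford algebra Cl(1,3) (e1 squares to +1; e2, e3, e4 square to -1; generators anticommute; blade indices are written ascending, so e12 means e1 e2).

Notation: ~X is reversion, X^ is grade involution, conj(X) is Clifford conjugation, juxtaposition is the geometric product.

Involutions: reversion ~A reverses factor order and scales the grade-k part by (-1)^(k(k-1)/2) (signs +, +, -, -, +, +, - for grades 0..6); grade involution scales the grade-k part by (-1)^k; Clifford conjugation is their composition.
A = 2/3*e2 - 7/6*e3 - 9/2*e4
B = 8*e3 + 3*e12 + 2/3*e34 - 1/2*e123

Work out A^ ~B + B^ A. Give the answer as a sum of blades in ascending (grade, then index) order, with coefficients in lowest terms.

first term: -28/3 + 2*e1 - 3*e3 + 7/9*e4 - 7/12*e12 - 1/3*e13 - 16/3*e23 - 36*e34 - 7/2*e123 - 27/2*e124 + 4/9*e234 - 9/4*e1234
second term: -28/3 - 2*e1 + 3*e3 - 7/9*e4 + 7/12*e12 + 1/3*e13 + 16/3*e23 + 36*e34 - 7/2*e123 - 27/2*e124 + 4/9*e234 - 9/4*e1234
Answer: -56/3 - 7*e123 - 27*e124 + 8/9*e234 - 9/2*e1234


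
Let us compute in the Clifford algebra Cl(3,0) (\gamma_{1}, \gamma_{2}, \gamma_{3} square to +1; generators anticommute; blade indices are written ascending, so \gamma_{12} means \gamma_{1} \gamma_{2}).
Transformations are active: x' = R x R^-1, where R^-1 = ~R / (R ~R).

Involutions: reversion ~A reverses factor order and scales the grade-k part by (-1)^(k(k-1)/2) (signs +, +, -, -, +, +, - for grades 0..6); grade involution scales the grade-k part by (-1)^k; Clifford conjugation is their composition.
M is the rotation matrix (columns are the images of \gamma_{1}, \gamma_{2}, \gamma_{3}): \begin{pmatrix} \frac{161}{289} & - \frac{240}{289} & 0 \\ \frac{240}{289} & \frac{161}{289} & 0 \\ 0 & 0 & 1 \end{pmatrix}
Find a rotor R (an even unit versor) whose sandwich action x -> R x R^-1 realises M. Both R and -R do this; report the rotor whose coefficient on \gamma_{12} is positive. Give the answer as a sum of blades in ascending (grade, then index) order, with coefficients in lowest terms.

Method: write R = a + b12*\gamma_{12} + b13*\gamma_{13} + b23*\gamma_{23} with a^2 + b12^2 + b13^2 + b23^2 = 1 (so R^-1 = ~R). Expanding the columns R e_j ~R gives tr M = 4a^2 - 1 and, from the antisymmetric part, M21 - M12 = -4a*b12, M13 - M31 = 4a*b13, M32 - M23 = -4a*b23.
Here tr M = \frac{611}{289}, so a^2 = (1 + tr M)/4 = \frac{225}{289} and a = ±\frac{15}{17}. Taking a = \frac{15}{17}: M21 - M12 = \frac{480}{289}, M13 - M31 = 0, M32 - M23 = 0, giving b12 = -\frac{8}{17}, b13 = 0, b23 = 0, i.e. R = \frac{15}{17} - \frac{8}{17} \gamma_{12}.
Its \gamma_{12} coefficient is negative, so report the other preimage -R.
Answer: -\frac{15}{17} + \frac{8}{17} \gamma_{12}. Why the constraint matters: R and -R act identically through the sandwich — M has trace \frac{611}{289} either way — so only the sign condition on \gamma_{12} picks one of the two preimages.


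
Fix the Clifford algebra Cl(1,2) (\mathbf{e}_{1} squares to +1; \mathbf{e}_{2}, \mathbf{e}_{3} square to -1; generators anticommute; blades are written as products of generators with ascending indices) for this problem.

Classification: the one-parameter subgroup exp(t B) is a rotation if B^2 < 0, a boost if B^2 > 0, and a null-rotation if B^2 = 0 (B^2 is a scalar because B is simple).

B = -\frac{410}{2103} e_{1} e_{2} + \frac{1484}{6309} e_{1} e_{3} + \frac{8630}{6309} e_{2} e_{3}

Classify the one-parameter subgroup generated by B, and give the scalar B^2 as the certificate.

B^2 term by term: the squares give (-\frac{410}{2103})^2*(e_{1} e_{2})^2 + (\frac{1484}{6309})^2*(e_{1} e_{3})^2 + (\frac{8630}{6309})^2*(e_{2} e_{3})^2 = \frac{168100}{4422609}*(+1) + \frac{2202256}{39803481}*(+1) + \frac{74476900}{39803481}*(-1) = -\frac{16}{9} (each basis 2-blade squares to minus the product of its generators' squares); cross terms between blades sharing an index anticommute and cancel. So B^2 = -\frac{16}{9}.
Answer: rotation, certificate B^2 = -\frac{16}{9}. The class reads off the invariant scalar -\frac{16}{9} directly.


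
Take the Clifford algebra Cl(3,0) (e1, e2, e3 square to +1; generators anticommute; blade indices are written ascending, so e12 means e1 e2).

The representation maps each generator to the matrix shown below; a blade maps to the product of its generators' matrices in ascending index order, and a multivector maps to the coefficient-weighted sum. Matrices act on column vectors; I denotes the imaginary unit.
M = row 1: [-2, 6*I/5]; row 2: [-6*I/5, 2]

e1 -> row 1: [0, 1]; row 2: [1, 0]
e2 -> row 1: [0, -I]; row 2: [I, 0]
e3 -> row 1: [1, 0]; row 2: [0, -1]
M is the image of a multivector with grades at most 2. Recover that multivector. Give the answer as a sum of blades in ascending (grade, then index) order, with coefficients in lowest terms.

Method: 1, rho(e1), rho(e2), rho(e3) form a trace-orthogonal basis of the 2x2 complex matrices (tr(X Y) = 2 if X = Y, else 0), so M = m0*1 + m1*rho(e1) + m2*rho(e2) + m3*rho(e3) with m0 = tr(M)/2 = 0, m1 = tr(M rho(e1))/2 = 0, m2 = tr(M rho(e2))/2 = -6/5, m3 = tr(M rho(e3))/2 = -2.
Multiplying table entries, the bivector images are rho(e12) = I*rho(e3), rho(e13) = -I*rho(e2), rho(e23) = I*rho(e1); with real blade coefficients the real parts of m0..m3 are the coefficients of 1, e1, e2, e3 and the imaginary parts give the bivectors (e23: Im m1, e13: -Im m2, e12: Im m3).
Answer: -6/5*e2 - 2*e3


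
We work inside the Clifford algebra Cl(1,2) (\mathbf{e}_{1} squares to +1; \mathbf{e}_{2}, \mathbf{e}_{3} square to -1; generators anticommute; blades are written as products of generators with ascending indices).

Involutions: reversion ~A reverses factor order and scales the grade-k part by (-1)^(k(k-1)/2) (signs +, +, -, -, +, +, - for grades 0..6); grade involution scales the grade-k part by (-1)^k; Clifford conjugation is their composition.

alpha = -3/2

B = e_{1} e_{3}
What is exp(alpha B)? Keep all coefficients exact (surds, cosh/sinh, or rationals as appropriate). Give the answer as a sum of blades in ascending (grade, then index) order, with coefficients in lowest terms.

B^2 = (1)^2*(e_{1} e_{3})^2 = 1*(+1) = 1 (a basis 2-blade squares to minus the product of its generators' squares).
B^2 = 1 — hyperbolic case — the even/odd split gives cosh and sinh: l = 1, alpha*l = - \frac{3}{2}, so exp(alpha B) = cosh(- \frac{3}{2}) + (sinh(- \frac{3}{2})/1)*B = \cosh{\left(\frac{3}{2} \right)} + (- \sinh{\left(\frac{3}{2} \right)})*B.
Answer: \cosh{\left(\frac{3}{2} \right)} - \sinh{\left(\frac{3}{2} \right)} e_{1} e_{3}


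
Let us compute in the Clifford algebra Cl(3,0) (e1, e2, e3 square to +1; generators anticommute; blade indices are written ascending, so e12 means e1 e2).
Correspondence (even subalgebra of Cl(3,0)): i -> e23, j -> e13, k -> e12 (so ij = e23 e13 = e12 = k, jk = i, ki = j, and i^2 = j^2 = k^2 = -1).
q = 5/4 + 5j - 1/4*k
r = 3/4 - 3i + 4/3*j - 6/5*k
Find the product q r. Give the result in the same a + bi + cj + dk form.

In blades: q = 5/4 - 1/4*e12 + 5*e13, r = 3/4 - 6/5*e12 + 4/3*e13 - 3*e23.
Distribute q over r term by term (generator squares from the signature, products reordered to ascending indices): (5/4)*r = 15/16 - 3/2*e12 + 5/3*e13 - 15/4*e23; (-1/4*e12)*r = -3/10 - 3/16*e12 + 3/4*e13 + 1/3*e23; (5*e13)*r = -20/3 + 15*e12 + 15/4*e13 - 6*e23.
Sum: -1447/240 + 213/16*e12 + 37/6*e13 - 113/12*e23; translating back through the correspondence:
Answer: -1447/240 - 113/12*i + 37/6*j + 213/16*k


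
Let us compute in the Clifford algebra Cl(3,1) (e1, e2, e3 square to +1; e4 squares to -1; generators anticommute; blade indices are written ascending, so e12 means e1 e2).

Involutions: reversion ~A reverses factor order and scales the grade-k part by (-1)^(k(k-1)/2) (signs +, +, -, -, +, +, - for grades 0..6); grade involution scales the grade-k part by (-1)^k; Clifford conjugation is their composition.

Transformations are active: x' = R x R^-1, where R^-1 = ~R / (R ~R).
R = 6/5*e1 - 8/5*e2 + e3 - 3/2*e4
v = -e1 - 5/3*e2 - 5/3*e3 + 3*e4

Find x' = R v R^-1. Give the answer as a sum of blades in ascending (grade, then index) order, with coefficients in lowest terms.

~R = 6/5*e1 - 8/5*e2 + e3 - 3/2*e4, and R ~R = 11/4, so R^-1 = ~R / (11/4).
R v = 43/10 - 18/5*e12 - e13 + 21/10*e14 + 13/3*e23 - 73/10*e24 + 1/2*e34
Answer: 1307/275*e1 - 2753/825*e2 + 791/165*e3 - 423/55*e4


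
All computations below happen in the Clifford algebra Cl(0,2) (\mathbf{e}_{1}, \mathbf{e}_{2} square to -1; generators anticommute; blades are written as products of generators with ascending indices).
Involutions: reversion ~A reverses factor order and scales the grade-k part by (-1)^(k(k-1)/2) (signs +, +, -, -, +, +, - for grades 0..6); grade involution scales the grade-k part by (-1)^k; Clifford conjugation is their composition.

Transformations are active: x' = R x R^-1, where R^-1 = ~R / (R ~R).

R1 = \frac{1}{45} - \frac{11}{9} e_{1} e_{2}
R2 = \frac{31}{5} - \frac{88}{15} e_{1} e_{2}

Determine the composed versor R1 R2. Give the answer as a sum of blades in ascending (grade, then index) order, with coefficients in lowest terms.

Distribute over the terms of R1 (each basis-blade product reordered to ascending indices, repeated generators contracted through their squares):
(\frac{1}{45}) R2 = \frac{31}{225} - \frac{88}{675} e_{1} e_{2}
(-\frac{11}{9} e_{1} e_{2}) R2 = -\frac{968}{135} - \frac{341}{45} e_{1} e_{2}
Summing the partial products and collecting blades:
Answer: -\frac{4747}{675} - \frac{5203}{675} e_{1} e_{2}


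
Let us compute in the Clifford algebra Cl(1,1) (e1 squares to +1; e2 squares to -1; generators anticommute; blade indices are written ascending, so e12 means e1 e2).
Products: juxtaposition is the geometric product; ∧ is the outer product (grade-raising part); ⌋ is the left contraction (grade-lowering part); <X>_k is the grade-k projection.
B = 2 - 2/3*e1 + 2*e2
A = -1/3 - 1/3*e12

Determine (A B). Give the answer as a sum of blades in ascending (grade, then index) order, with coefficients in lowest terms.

step 1: -2/3 + 8/9*e1 - 8/9*e2 - 2/3*e12
Answer: -2/3 + 8/9*e1 - 8/9*e2 - 2/3*e12


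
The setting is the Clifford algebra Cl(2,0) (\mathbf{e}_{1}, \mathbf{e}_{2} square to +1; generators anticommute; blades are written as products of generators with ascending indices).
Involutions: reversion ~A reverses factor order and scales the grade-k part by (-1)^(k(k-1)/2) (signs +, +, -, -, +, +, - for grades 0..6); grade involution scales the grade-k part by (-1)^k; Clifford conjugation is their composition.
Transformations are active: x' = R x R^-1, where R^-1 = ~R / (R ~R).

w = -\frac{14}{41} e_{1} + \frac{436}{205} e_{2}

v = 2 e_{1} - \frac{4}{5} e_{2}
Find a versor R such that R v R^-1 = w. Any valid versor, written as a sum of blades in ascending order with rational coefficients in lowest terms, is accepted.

Construction: equal norms (both \frac{116}{25}) license R = v + w = \frac{68}{41} e_{1} + \frac{272}{205} e_{2} — nothing changes along that direction, while (v - w)/2 changes sign, so v maps onto w.
Answer: \frac{68}{41} e_{1} + \frac{272}{205} e_{2}


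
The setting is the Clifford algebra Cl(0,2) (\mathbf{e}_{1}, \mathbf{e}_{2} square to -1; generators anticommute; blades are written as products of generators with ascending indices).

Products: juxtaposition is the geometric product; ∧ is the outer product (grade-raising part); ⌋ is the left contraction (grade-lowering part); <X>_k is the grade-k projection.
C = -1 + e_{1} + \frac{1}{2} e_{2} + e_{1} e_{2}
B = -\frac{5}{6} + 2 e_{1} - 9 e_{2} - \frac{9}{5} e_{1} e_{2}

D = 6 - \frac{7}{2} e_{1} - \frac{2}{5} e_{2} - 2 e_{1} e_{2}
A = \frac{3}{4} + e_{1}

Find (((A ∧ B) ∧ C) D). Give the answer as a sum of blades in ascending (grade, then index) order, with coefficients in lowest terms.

step 1: -\frac{5}{8} + \frac{2}{3} e_{1} - \frac{27}{4} e_{2} - \frac{207}{20} e_{1} e_{2}
step 2: \frac{5}{8} - \frac{31}{24} e_{1} + \frac{103}{16} e_{2} + \frac{2017}{120} e_{1} e_{2}
step 3: \frac{8501}{240} - \frac{19307}{1200} e_{1} - \frac{1843}{80} e_{2} + \frac{58871}{480} e_{1} e_{2}
Answer: \frac{8501}{240} - \frac{19307}{1200} e_{1} - \frac{1843}{80} e_{2} + \frac{58871}{480} e_{1} e_{2}


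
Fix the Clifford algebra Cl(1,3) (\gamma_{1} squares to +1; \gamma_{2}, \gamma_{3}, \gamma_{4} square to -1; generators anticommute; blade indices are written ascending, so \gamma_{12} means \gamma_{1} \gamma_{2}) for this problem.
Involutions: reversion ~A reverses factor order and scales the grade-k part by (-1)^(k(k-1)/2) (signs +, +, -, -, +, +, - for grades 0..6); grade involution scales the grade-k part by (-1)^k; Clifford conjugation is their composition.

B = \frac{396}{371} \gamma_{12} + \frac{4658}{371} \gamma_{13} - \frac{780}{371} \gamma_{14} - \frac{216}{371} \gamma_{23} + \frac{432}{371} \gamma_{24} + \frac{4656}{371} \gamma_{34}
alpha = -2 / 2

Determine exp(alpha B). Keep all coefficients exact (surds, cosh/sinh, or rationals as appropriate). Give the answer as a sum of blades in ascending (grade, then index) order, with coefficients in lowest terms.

B^2 term by term: the squares give (\frac{396}{371})^2*(\gamma_{12})^2 + (\frac{4658}{371})^2*(\gamma_{13})^2 + (-\frac{780}{371})^2*(\gamma_{14})^2 + (-\frac{216}{371})^2*(\gamma_{23})^2 + (\frac{432}{371})^2*(\gamma_{24})^2 + (\frac{4656}{371})^2*(\gamma_{34})^2 = \frac{156816}{137641}*(+1) + \frac{21696964}{137641}*(+1) + \frac{608400}{137641}*(+1) + \frac{46656}{137641}*(-1) + \frac{186624}{137641}*(-1) + \frac{21678336}{137641}*(-1) = 4 (each basis 2-blade squares to minus the product of its generators' squares); cross terms between blades sharing an index anticommute and cancel; the commuting (index-disjoint) pairs give grade-4 terms 2*c*c'*(blade product), which cancel blade by blade — \gamma_{1234}: \frac{3687552}{137641} - \frac{4024512}{137641} + \frac{336960}{137641} = 0 — confirming B is simple. So B^2 = 4.
B^2 = 4 — the series telescopes hyperbolically here: l = 2, alpha*l = -2, so exp(alpha B) = cosh(-2) + (sinh(-2)/2)*B = \cosh{\left(2 \right)} + (- \frac{\sinh{\left(2 \right)}}{2})*B.
Answer: \cosh{\left(2 \right)} - \frac{198 \sinh{\left(2 \right)}}{371} \gamma_{12} - \frac{2329 \sinh{\left(2 \right)}}{371} \gamma_{13} + \frac{390 \sinh{\left(2 \right)}}{371} \gamma_{14} + \frac{108 \sinh{\left(2 \right)}}{371} \gamma_{23} - \frac{216 \sinh{\left(2 \right)}}{371} \gamma_{24} - \frac{2328 \sinh{\left(2 \right)}}{371} \gamma_{34}


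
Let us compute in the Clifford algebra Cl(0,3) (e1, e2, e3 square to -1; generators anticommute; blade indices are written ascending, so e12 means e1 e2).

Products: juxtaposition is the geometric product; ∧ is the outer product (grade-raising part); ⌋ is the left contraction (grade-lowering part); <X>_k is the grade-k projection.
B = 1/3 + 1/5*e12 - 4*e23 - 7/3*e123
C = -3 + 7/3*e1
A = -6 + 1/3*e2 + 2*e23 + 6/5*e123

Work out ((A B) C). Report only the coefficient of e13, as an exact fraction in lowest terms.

step 1: 16/5 + 143/15*e1 + 1/9*e2 + 82/75*e3 - 6/5*e12 - 17/45*e13 + 74/3*e23 + 72/5*e123
step 2: -1433/45 - 317/15*e1 - 47/15*e2 - 2809/675*e3 + 451/135*e12 - 319/225*e13 - 538/5*e23 + 646/45*e123
Answer: -319/225


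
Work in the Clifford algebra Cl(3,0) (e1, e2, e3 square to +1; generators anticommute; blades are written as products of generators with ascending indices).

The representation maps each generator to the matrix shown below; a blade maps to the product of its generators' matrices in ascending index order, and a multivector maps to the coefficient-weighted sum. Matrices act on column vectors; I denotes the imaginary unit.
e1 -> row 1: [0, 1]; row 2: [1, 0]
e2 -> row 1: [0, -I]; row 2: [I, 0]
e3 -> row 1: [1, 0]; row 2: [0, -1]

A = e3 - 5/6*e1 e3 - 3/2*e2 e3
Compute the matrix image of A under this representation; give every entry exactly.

Bivector images (products of the table entries): rho(e1 e3) = rho(e1)rho(e3) = row 1: [0, -1]; row 2: [1, 0]; rho(e2 e3) = rho(e2)rho(e3) = row 1: [0, I]; row 2: [I, 0].
M = (1)*rho(e3) + (-5/6)*rho(e1 e3) + (-3/2)*rho(e2 e3), summed entrywise:
Answer: row 1: [1, 5/6 - 3*I/2]; row 2: [-5/6 - 3*I/2, -1]


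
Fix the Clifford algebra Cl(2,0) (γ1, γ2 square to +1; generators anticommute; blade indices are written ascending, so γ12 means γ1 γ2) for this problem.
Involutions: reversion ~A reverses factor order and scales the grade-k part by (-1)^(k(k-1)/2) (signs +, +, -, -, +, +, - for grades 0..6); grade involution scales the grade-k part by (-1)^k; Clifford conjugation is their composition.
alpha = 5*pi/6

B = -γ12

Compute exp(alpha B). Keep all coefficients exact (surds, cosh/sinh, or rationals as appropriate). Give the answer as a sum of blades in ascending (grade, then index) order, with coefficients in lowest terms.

B^2 = (-1)^2*(γ12)^2 = 1*(-1) = -1 (a basis 2-blade squares to minus the product of its generators' squares).
B^2 = -1 — since the square is negative, the closed form is circular: l = 1, alpha*l = 5*pi/6, so exp(alpha B) = cos(5*pi/6) + (sin(5*pi/6)/1)*B = -sqrt(3)/2 + (1/2)*B.
Answer: -sqrt(3)/2 - 1/2*γ12


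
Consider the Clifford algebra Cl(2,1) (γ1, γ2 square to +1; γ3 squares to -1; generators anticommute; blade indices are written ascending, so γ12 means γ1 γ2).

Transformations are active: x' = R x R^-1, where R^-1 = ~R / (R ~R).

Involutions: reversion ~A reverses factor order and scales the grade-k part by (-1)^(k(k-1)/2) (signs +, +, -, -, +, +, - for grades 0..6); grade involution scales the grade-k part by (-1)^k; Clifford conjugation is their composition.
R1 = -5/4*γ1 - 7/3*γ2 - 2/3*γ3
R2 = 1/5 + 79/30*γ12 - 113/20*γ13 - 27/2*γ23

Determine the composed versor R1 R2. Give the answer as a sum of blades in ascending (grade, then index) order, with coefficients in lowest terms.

Distribute over the terms of R1 (each basis-blade product reordered to ascending indices, repeated generators contracted through their squares):
(-5/4*γ1) R2 = -1/4*γ1 - 79/24*γ2 + 113/16*γ3 + 135/8*γ123
(-7/3*γ2) R2 = 553/90*γ1 - 7/15*γ2 + 63/2*γ3 - 791/60*γ123
(-2/3*γ3) R2 = 113/30*γ1 + 9*γ2 - 2/15*γ3 - 79/45*γ123
Summing the partial products and collecting blades:
Answer: 1739/180*γ1 + 629/120*γ2 + 9223/240*γ3 + 697/360*γ123


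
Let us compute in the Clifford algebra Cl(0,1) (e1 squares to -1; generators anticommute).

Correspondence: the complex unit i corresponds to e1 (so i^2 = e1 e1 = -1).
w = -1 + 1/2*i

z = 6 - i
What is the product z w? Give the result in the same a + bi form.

In blades: z = 6 - e1, w = -1 + 1/2*e1.
Distribute z over w term by term (generator squares from the signature, products reordered to ascending indices): (6)*w = -6 + 3*e1; (-e1)*w = 1/2 + e1.
Sum: -11/2 + 4*e1; translating back through the correspondence:
Answer: -11/2 + 4i


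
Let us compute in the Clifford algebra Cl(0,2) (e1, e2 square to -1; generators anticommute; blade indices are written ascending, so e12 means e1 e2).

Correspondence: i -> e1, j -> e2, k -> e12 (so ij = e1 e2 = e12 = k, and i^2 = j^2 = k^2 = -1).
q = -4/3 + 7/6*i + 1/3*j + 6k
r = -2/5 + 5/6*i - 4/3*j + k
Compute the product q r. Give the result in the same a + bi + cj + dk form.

In blades: q = -4/3 + 7/6*e1 + 1/3*e2 + 6*e12, r = -2/5 + 5/6*e1 - 4/3*e2 + e12.
Distribute q over r term by term (generator squares from the signature, products reordered to ascending indices): (-4/3)*r = 8/15 - 10/9*e1 + 16/9*e2 - 4/3*e12; (7/6*e1)*r = -35/36 - 7/15*e1 - 7/6*e2 - 14/9*e12; (1/3*e2)*r = 4/9 + 1/3*e1 - 2/15*e2 - 5/18*e12; (6*e12)*r = -6 + 8*e1 + 5*e2 - 12/5*e12.
Sum: -1079/180 + 304/45*e1 + 493/90*e2 - 167/30*e12; translating back through the correspondence:
Answer: -1079/180 + 304/45*i + 493/90*j - 167/30*k


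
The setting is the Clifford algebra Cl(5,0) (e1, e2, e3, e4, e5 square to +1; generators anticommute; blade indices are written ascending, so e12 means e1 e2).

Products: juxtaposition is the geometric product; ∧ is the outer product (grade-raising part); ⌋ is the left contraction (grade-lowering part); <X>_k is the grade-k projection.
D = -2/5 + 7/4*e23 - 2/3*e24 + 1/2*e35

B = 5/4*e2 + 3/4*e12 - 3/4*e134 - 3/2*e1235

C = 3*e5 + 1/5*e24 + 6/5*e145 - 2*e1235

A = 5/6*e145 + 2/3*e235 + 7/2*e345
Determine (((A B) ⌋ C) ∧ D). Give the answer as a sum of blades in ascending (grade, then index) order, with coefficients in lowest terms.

step 1: -e1 - 21/8*e15 + 35/24*e35 - 21/4*e124 - 1/2*e135 - 5/4*e234 + 5/8*e245 + 37/24*e1245 - 35/8*e2345 + 21/8*e12345
step 2: -e2 - 63/20*e4 + 35/12*e12 - 21/4*e23 - 6/5*e45 + 2*e235
step 3: 2/5*e2 + 63/50*e4 - 7/6*e12 + 21/10*e23 + 12/25*e45 - 441/80*e234 - 13/10*e235 + 63/40*e345 + 35/24*e1235 - 21/10*e2345
Answer: 2/5*e2 + 63/50*e4 - 7/6*e12 + 21/10*e23 + 12/25*e45 - 441/80*e234 - 13/10*e235 + 63/40*e345 + 35/24*e1235 - 21/10*e2345


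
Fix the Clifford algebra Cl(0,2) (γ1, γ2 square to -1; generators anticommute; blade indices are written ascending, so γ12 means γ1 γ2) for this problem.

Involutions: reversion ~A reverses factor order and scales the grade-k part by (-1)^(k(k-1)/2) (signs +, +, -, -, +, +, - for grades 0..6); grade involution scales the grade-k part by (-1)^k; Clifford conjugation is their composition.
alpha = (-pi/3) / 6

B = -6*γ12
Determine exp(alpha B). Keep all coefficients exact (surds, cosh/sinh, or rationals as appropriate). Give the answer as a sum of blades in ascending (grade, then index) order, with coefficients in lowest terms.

B^2 = (-6)^2*(γ12)^2 = 36*(-1) = -36 (a basis 2-blade squares to minus the product of its generators' squares).
B^2 = -36 — since the square is negative, the closed form is circular: l = 6, alpha*l = -pi/3, so exp(alpha B) = cos(-pi/3) + (sin(-pi/3)/6)*B = 1/2 + (-sqrt(3)/12)*B.
Answer: 1/2 + sqrt(3)/2*γ12


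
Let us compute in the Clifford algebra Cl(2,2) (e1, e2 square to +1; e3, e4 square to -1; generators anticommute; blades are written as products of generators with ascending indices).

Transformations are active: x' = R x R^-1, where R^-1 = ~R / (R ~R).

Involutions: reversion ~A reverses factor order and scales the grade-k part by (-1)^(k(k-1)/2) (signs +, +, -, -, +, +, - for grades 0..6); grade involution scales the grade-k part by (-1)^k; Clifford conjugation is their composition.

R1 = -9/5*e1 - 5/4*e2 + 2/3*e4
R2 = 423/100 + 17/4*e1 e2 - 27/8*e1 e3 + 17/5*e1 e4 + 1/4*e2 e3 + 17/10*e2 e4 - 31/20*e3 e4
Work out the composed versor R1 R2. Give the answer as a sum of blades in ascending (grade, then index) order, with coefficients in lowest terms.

Distribute over the terms of R1 (each basis-blade product reordered to ascending indices, repeated generators contracted through their squares):
(-9/5*e1) R2 = -3807/500*e1 - 153/20*e2 + 243/40*e3 - 153/25*e4 - 9/20*e1 e2 e3 - 153/50*e1 e2 e4 + 279/100*e1 e3 e4
(-5/4*e2) R2 = 85/16*e1 - 423/80*e2 - 5/16*e3 - 17/8*e4 - 135/32*e1 e2 e3 + 17/4*e1 e2 e4 + 31/16*e2 e3 e4
(2/3*e4) R2 = 34/15*e1 + 17/15*e2 - 31/30*e3 + 141/50*e4 + 17/6*e1 e2 e4 - 9/4*e1 e3 e4 + 1/6*e2 e3 e4
Summing the partial products and collecting blades:
Answer: -209/6000*e1 - 2833/240*e2 + 227/48*e3 - 217/40*e4 - 747/160*e1 e2 e3 + 1207/300*e1 e2 e4 + 27/50*e1 e3 e4 + 101/48*e2 e3 e4


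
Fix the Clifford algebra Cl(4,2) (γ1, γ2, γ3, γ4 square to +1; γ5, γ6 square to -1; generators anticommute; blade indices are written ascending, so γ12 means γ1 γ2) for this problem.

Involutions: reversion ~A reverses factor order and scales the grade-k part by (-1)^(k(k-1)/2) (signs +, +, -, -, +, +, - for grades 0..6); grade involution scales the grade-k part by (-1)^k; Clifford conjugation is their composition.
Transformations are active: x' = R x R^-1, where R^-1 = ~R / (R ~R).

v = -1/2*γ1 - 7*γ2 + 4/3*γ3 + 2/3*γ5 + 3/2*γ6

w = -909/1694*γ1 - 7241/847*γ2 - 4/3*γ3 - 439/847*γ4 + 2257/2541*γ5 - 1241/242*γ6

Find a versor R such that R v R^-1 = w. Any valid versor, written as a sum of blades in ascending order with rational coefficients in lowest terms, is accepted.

Here q(v) = q(w) = 145/3; the classical choice R = v + w = -878/847*γ1 - 13170/847*γ2 - 439/847*γ4 + 1317/847*γ5 - 439/121*γ6 then realises v -> w under the sandwich.
Answer: -878/847*γ1 - 13170/847*γ2 - 439/847*γ4 + 1317/847*γ5 - 439/121*γ6


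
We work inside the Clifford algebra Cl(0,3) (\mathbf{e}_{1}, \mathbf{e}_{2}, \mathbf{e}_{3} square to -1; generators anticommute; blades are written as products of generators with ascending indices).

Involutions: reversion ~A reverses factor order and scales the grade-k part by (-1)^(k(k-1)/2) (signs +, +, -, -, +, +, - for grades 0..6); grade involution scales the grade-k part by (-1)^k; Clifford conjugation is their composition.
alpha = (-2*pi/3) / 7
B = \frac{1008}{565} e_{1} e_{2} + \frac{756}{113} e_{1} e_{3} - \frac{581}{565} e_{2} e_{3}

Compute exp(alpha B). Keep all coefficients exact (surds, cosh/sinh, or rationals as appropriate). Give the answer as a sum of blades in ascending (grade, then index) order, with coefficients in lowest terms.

B^2 term by term: the squares give (\frac{1008}{565})^2*(e_{1} e_{2})^2 + (\frac{756}{113})^2*(e_{1} e_{3})^2 + (-\frac{581}{565})^2*(e_{2} e_{3})^2 = \frac{1016064}{319225}*(-1) + \frac{571536}{12769}*(-1) + \frac{337561}{319225}*(-1) = -49 (each basis 2-blade squares to minus the product of its generators' squares); cross terms between blades sharing an index anticommute and cancel. So B^2 = -49.
B^2 = -49 — B^2 < 0, so the exponential closes trigonometrically: l = 7, alpha*l = - \frac{2 \pi}{3}, so exp(alpha B) = cos(- \frac{2 \pi}{3}) + (sin(- \frac{2 \pi}{3})/7)*B = - \frac{1}{2} + (- \frac{\sqrt{3}}{14})*B.
Answer: - \frac{1}{2} - \frac{72 \sqrt{3}}{565} e_{1} e_{2} - \frac{54 \sqrt{3}}{113} e_{1} e_{3} + \frac{83 \sqrt{3}}{1130} e_{2} e_{3}


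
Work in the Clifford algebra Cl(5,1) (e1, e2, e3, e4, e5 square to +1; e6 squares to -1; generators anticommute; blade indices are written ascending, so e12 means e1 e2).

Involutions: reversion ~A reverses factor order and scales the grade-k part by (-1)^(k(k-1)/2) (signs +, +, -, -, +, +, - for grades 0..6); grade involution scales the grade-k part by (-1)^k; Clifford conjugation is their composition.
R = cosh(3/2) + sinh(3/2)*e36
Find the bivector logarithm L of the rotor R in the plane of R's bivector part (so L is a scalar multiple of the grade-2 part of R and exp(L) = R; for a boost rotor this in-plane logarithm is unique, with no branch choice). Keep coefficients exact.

The scalar part of R is cosh(3/2), giving the rapidity magnitude (cosh is even); the bivector part supplies orientation, its quotient by sinh of the rapidity is the plane, and L = rapidity * plane — unique in that plane, since flipping both signs leaves L unchanged.
Concretely: cosh(rapidity) = cosh(3/2) gives rapidity = ±3/2, and since rapidity/sinh(rapidity) is even the sign is immaterial: L = (rapidity/sinh(rapidity)) * <R>_2 = (3/(2*sinh(3/2))) * <R>_2.
Answer: 3/2*e36


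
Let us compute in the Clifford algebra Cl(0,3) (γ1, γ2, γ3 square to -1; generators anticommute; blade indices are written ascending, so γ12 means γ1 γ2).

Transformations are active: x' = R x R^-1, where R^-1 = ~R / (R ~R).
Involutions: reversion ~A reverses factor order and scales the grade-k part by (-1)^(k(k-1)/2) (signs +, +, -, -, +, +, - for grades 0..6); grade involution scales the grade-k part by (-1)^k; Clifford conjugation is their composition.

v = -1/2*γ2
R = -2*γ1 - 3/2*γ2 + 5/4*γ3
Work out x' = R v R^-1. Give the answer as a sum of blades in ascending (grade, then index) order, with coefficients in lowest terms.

~R = -2*γ1 - 3/2*γ2 + 5/4*γ3, and R ~R = -125/16, so R^-1 = ~R / (-125/16).
R v = -3/4 + γ12 + 5/8*γ23
Answer: -48/125*γ1 + 53/250*γ2 + 6/25*γ3


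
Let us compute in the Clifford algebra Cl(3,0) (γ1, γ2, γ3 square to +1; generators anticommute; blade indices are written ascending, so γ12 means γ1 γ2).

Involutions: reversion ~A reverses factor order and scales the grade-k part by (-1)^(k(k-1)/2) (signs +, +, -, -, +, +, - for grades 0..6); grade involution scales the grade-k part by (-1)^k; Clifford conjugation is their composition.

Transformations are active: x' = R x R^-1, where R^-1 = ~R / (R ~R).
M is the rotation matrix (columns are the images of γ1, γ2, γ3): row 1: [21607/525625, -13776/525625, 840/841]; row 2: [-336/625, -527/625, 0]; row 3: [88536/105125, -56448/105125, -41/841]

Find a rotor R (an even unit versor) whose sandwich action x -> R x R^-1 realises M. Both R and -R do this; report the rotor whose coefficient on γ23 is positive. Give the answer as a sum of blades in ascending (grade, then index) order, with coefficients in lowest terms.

Method: write R = a + b12*γ12 + b13*γ13 + b23*γ23 with a^2 + b12^2 + b13^2 + b23^2 = 1 (so R^-1 = ~R). Expanding the columns R e_j ~R gives tr M = 4a^2 - 1 and, from the antisymmetric part, M21 - M12 = -4a*b12, M13 - M31 = 4a*b13, M32 - M23 = -4a*b23.
Here tr M = -17889/21025, so a^2 = (1 + tr M)/4 = 784/21025 and a = ±28/145. Taking a = 28/145: M21 - M12 = -10752/21025, M13 - M31 = 16464/105125, M32 - M23 = -56448/105125, giving b12 = 96/145, b13 = 147/725, b23 = 504/725, i.e. R = 28/145 + 96/145*γ12 + 147/725*γ13 + 504/725*γ23.
Its γ23 coefficient is already positive.
Answer: 28/145 + 96/145*γ12 + 147/725*γ13 + 504/725*γ23. Sheet selection: the two-to-one cover makes ±R indistinguishable at the matrix level (trace -17889/21025), so uniqueness comes from the required sign on γ23.


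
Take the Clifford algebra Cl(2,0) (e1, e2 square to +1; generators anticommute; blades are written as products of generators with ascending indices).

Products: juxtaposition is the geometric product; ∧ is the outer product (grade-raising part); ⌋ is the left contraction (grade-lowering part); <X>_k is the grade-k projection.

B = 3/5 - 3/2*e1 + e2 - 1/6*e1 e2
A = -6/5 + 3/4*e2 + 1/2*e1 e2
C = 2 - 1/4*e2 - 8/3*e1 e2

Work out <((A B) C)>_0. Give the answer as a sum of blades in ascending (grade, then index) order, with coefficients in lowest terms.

step 1: 17/150 + 97/40*e1 + 13/8*e1 e2
step 2: 114/25 + 711/160*e1 - 1299/200*e2 + 16859/7200*e1 e2
step 3: 114/25
Answer: 114/25


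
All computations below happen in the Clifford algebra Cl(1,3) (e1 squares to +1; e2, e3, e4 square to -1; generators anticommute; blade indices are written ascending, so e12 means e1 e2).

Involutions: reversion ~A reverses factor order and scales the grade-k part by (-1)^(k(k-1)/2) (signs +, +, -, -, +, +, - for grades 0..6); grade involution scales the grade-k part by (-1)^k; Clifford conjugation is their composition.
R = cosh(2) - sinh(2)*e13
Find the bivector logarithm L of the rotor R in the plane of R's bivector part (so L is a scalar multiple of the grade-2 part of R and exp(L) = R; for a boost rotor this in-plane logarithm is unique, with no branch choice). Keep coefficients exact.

The scalar part of R is cosh(2), giving the rapidity magnitude (cosh is even); the bivector part supplies orientation, its quotient by sinh of the rapidity is the plane, and L = rapidity * plane — unique in that plane, since flipping both signs leaves L unchanged.
Concretely: cosh(rapidity) = cosh(2) gives rapidity = ±2, and since rapidity/sinh(rapidity) is even the sign is immaterial: L = (rapidity/sinh(rapidity)) * <R>_2 = (2/sinh(2)) * <R>_2.
Answer: -2*e13


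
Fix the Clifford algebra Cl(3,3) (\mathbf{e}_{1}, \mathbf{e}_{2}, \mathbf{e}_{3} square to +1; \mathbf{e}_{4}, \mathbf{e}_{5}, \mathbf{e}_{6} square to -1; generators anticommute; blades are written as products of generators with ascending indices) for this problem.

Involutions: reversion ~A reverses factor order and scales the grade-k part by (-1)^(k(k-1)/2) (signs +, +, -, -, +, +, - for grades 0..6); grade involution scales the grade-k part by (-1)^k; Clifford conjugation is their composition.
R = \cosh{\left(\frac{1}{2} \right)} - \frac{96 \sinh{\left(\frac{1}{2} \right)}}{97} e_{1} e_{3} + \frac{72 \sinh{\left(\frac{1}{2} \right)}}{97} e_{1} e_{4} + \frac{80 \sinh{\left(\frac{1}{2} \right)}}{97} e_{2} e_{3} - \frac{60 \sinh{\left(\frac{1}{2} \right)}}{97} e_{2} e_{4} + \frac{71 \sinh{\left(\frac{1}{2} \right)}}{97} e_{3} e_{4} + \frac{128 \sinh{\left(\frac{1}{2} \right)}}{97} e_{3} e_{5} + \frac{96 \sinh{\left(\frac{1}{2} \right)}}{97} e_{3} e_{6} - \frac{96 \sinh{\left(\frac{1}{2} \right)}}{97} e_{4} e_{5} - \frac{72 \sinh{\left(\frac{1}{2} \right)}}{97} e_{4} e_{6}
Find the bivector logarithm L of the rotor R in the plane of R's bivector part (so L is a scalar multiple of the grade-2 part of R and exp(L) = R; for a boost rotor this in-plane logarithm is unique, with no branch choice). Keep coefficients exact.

The scalar part of R is \cosh{\left(\frac{1}{2} \right)}, so cosh pins the rapidity up to sign — the sign comes from the bivector part; dividing that part by sinh of the rapidity yields the plane, and the in-plane L = rapidity * plane is unique because the two sign choices cancel.
Concretely: cosh(rapidity) = \cosh{\left(\frac{1}{2} \right)} gives rapidity = ±\frac{1}{2}, and since rapidity/sinh(rapidity) is even the sign is immaterial: L = (rapidity/sinh(rapidity)) * <R>_2 = (\frac{1}{2 \sinh{\left(\frac{1}{2} \right)}}) * <R>_2.
Answer: - \frac{48}{97} e_{1} e_{3} + \frac{36}{97} e_{1} e_{4} + \frac{40}{97} e_{2} e_{3} - \frac{30}{97} e_{2} e_{4} + \frac{71}{194} e_{3} e_{4} + \frac{64}{97} e_{3} e_{5} + \frac{48}{97} e_{3} e_{6} - \frac{48}{97} e_{4} e_{5} - \frac{36}{97} e_{4} e_{6}
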